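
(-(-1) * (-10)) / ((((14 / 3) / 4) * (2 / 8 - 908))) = 240 / 25417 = 0.01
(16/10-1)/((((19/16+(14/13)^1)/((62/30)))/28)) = 180544/11775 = 15.33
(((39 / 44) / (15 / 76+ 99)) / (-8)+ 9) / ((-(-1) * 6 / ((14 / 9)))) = 1990049 / 852984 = 2.33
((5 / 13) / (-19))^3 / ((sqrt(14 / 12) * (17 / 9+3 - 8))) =1125 * sqrt(42) / 2953567708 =0.00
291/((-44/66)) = -873/2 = -436.50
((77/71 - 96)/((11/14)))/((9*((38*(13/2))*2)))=-47173/1736163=-0.03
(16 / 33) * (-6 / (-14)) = 16 / 77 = 0.21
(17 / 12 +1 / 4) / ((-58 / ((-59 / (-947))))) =-295 / 164778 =-0.00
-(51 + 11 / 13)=-674 / 13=-51.85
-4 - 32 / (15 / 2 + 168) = -1468 / 351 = -4.18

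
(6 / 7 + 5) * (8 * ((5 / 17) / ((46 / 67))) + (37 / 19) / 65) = 9777721 / 482885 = 20.25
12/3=4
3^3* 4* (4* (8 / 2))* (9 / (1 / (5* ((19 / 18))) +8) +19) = 13510368 / 389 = 34731.02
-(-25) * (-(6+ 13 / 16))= -2725 / 16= -170.31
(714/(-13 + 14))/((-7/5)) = -510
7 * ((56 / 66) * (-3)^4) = 5292 / 11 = 481.09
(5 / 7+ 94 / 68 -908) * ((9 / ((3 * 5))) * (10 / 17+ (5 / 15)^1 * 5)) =-4958915 / 4046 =-1225.63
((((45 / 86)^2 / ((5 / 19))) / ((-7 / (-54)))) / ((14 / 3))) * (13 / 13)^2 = 623295 / 362404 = 1.72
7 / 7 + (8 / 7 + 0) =15 / 7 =2.14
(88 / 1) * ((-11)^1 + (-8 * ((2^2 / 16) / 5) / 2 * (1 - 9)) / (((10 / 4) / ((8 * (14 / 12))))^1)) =-33176 / 75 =-442.35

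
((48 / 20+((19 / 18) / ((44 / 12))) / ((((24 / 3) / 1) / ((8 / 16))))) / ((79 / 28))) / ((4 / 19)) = 1698011 / 417120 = 4.07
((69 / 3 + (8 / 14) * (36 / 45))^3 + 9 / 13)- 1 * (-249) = 7333211843 / 557375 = 13156.69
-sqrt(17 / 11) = -sqrt(187) / 11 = -1.24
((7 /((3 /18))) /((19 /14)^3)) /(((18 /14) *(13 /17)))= 4571504 /267501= 17.09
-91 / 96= -0.95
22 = 22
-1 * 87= -87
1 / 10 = 0.10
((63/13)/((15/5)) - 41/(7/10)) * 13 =-5183/7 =-740.43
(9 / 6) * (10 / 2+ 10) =45 / 2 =22.50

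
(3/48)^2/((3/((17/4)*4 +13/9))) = 83/3456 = 0.02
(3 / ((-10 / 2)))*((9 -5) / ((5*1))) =-0.48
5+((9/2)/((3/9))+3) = 43/2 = 21.50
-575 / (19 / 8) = -4600 / 19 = -242.11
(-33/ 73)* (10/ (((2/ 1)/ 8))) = -1320/ 73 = -18.08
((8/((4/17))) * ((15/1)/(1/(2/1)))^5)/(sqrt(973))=826200000 * sqrt(973)/973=26486755.98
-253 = -253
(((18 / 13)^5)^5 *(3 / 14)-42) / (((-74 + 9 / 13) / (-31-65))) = 3269606810116206035141749254778560 / 3621023939167425690699312653231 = 902.95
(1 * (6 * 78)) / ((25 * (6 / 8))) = 624 / 25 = 24.96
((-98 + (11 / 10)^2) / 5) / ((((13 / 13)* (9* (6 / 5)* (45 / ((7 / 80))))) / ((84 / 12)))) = -474271 / 19440000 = -0.02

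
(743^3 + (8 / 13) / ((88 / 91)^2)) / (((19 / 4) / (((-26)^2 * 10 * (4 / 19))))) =5368073961087760 / 43681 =122892652665.64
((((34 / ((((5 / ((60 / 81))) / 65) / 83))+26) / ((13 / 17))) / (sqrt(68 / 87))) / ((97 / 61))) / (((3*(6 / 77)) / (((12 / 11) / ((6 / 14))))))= 168860566*sqrt(1479) / 23571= 275508.07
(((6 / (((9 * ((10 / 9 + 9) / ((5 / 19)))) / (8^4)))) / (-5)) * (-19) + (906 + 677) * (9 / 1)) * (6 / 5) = 17420.48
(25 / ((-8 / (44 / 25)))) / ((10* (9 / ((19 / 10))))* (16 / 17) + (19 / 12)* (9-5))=-10659 / 98674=-0.11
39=39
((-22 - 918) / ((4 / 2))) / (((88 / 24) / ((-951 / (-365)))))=-268182 / 803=-333.98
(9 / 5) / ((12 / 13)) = 39 / 20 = 1.95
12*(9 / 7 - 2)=-60 / 7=-8.57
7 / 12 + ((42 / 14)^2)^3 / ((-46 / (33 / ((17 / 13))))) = -1873709 / 4692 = -399.34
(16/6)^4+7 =4663/81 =57.57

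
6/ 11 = 0.55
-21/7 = -3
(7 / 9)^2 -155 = -12506 / 81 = -154.40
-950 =-950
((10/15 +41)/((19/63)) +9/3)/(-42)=-447/133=-3.36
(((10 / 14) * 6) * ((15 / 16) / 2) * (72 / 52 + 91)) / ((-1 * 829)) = -270225 / 1207024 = -0.22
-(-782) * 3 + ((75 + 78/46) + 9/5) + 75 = 287442/115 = 2499.50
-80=-80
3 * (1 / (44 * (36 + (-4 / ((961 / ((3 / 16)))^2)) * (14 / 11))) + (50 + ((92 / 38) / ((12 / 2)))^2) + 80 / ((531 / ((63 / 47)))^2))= 1629636318396642280523 / 10828732450863826827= 150.49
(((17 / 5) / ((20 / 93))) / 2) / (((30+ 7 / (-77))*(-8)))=-17391 / 526400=-0.03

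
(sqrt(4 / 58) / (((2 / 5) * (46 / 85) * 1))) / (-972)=-425 * sqrt(58) / 2593296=-0.00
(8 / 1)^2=64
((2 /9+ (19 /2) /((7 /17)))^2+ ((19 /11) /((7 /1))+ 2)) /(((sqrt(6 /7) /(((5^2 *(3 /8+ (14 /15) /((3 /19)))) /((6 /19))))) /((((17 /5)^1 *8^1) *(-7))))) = -69548948718211 *sqrt(42) /8083152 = -55761502.75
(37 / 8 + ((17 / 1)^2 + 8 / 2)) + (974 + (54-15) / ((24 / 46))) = 10771 / 8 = 1346.38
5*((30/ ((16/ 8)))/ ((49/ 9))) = 675/ 49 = 13.78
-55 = -55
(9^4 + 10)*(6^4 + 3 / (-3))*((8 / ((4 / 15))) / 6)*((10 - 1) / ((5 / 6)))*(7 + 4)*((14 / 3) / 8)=5897045385 / 2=2948522692.50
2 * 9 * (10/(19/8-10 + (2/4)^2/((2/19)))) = -240/7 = -34.29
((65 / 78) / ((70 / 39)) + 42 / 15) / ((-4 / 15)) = -1371 / 112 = -12.24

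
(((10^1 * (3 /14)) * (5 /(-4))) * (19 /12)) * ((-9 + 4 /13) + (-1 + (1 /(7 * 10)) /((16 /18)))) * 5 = 33460425 /163072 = 205.19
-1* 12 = -12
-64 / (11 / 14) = -896 / 11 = -81.45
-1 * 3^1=-3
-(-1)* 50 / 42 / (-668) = -25 / 14028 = -0.00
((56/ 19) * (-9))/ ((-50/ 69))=17388/ 475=36.61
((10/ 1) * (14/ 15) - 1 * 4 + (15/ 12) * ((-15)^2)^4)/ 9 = 38443359439/ 108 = 355957031.84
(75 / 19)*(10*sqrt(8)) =1500*sqrt(2) / 19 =111.65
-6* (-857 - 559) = 8496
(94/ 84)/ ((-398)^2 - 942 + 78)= 47/ 6616680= 0.00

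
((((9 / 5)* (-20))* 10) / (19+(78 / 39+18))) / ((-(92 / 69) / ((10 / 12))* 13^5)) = 75 / 4826809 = 0.00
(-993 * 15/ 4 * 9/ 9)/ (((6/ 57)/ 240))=-8490150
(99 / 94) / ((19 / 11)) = 1089 / 1786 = 0.61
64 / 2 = 32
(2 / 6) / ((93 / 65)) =0.23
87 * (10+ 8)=1566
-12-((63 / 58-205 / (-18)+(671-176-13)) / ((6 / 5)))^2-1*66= -104147616967 / 613089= -169873.57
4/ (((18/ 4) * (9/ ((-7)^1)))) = -56/ 81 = -0.69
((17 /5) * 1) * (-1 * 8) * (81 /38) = -5508 /95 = -57.98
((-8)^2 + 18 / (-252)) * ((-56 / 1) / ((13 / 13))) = -3580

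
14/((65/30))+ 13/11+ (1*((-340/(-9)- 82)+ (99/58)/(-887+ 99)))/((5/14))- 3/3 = -17232351083/147052620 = -117.18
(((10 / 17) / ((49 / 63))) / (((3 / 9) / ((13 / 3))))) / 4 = 585 / 238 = 2.46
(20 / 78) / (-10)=-1 / 39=-0.03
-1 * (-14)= 14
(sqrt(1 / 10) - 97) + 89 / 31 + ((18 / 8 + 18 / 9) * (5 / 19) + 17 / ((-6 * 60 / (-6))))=-1638491 / 17670 + sqrt(10) / 10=-92.41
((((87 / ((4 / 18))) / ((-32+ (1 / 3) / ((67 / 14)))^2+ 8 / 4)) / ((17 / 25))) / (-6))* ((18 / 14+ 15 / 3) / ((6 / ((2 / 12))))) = -322197975 / 19645246376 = -0.02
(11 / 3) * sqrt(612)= 22 * sqrt(17)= 90.71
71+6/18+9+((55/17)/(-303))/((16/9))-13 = 5548849/82416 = 67.33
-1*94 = -94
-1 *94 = -94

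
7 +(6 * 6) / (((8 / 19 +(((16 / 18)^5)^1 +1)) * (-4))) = 5421026 / 2216915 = 2.45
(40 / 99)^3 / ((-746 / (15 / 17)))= -0.00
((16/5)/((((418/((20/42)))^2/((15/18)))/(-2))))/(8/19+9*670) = -200/174248904753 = -0.00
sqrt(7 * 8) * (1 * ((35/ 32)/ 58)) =0.14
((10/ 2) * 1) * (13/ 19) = 65/ 19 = 3.42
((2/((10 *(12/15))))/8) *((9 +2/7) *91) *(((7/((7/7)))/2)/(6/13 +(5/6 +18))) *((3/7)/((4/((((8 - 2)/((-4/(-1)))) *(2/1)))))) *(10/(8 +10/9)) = 2669355/1579648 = 1.69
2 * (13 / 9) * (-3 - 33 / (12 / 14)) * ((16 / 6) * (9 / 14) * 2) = -8632 / 21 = -411.05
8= 8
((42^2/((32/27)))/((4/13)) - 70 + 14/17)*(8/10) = 518763/136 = 3814.43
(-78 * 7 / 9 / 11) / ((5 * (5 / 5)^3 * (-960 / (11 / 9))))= 91 / 64800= 0.00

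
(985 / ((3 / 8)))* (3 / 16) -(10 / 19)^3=6754115 / 13718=492.35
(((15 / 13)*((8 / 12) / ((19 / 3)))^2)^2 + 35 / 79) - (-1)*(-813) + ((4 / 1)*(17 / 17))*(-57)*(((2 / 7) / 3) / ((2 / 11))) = -11351031652812 / 12179409697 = -931.99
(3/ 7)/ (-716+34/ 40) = -60/ 100121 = -0.00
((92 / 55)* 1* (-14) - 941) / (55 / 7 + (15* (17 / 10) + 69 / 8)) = -2970408 / 129305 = -22.97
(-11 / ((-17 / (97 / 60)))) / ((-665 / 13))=-13871 / 678300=-0.02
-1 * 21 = -21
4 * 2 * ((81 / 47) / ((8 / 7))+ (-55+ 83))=11095 / 47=236.06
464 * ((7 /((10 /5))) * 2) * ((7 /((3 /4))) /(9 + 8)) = 90944 /51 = 1783.22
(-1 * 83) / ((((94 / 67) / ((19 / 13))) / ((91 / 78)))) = -739613 / 7332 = -100.87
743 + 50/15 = 2239/3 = 746.33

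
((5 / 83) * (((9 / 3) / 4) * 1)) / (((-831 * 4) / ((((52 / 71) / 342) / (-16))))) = 65 / 35729117568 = 0.00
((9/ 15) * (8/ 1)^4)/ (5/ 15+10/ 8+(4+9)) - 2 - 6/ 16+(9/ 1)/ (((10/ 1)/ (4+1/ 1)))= 1194523/ 7000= 170.65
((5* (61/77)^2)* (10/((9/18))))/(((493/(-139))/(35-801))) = 39618975400/2922997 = 13554.23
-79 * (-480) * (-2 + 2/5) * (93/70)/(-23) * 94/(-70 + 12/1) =-132598656/23345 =-5679.96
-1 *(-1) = 1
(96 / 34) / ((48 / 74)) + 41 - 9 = 618 / 17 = 36.35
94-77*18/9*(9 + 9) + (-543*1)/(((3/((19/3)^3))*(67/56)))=-74367326/1809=-41109.63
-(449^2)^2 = -40642963201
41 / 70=0.59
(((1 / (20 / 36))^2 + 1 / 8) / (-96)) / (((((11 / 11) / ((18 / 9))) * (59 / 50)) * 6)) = -673 / 67968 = -0.01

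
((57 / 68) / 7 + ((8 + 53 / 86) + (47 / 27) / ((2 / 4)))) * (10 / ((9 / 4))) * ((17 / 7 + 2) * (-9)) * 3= -2093068850 / 322371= -6492.73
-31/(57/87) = -899/19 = -47.32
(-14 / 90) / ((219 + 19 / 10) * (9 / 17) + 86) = -238 / 310509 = -0.00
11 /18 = 0.61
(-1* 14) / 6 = -7 / 3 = -2.33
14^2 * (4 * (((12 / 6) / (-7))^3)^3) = -8192 / 823543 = -0.01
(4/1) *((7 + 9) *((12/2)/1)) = 384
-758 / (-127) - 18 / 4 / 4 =4921 / 1016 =4.84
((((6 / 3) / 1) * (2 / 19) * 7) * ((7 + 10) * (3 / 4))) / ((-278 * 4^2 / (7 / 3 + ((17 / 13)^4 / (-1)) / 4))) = -65348255 / 9654988928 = -0.01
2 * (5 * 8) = 80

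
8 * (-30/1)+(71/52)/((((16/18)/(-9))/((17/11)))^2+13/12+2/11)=-328901904291/1376594921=-238.92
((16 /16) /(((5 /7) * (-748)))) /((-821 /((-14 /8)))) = -49 /12282160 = -0.00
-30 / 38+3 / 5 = -18 / 95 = -0.19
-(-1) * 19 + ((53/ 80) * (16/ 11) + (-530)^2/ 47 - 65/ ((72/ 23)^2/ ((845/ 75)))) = 238068879907/ 40201920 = 5921.83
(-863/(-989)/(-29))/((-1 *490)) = 863/14053690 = 0.00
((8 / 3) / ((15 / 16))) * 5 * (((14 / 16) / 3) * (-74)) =-8288 / 27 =-306.96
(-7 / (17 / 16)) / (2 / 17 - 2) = 7 / 2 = 3.50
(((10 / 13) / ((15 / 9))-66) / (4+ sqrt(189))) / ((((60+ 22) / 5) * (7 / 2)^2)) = 34080 / 4518241-25560 * sqrt(21) / 4518241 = -0.02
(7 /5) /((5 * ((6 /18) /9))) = 189 /25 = 7.56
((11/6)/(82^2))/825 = 1/3025800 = 0.00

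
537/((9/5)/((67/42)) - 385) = -179895/128597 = -1.40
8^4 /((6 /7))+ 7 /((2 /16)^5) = 702464 /3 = 234154.67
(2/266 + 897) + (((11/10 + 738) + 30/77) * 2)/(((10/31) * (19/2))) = 50459667/36575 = 1379.62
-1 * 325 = -325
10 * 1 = 10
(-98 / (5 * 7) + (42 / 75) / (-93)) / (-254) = 3262 / 295275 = 0.01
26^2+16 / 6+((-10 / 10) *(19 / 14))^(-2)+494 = 1173.21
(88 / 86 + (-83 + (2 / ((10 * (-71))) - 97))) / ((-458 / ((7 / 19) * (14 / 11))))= 0.18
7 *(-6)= -42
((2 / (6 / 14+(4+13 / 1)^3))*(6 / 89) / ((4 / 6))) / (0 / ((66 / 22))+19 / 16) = 1008 / 29080127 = 0.00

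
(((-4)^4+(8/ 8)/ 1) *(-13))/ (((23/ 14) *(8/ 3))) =-70161/ 92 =-762.62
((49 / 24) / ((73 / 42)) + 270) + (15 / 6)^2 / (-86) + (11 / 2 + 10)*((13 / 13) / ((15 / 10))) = 21202211 / 75336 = 281.44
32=32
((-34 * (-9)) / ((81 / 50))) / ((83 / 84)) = 47600 / 249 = 191.16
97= 97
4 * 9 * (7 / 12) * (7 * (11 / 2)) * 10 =8085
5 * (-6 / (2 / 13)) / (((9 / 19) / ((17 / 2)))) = -20995 / 6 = -3499.17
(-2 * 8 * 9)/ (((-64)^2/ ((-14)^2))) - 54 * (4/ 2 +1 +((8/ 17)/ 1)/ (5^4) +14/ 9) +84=-114873273/ 680000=-168.93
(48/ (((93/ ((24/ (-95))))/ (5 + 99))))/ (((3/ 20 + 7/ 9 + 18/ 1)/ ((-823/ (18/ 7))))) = 460142592/ 2006723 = 229.30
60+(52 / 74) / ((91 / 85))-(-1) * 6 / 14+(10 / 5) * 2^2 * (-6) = 3389 / 259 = 13.08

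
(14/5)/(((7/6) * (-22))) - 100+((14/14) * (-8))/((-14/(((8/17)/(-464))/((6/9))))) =-19001371/189805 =-100.11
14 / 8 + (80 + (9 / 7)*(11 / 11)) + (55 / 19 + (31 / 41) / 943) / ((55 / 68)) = 97986502191 / 1131279380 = 86.62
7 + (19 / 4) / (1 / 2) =33 / 2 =16.50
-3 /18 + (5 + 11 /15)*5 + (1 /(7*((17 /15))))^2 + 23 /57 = 46686145 /1614354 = 28.92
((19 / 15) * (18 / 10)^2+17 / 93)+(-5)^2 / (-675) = 444631 / 104625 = 4.25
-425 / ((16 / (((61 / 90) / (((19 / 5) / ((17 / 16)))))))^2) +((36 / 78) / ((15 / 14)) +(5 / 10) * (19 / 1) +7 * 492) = 1720884134419247 / 498247925760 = 3453.87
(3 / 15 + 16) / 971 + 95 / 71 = 466976 / 344705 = 1.35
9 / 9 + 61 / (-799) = 738 / 799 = 0.92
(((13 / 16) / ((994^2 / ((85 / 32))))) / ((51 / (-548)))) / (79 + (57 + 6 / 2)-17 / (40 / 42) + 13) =-44525 / 254486456448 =-0.00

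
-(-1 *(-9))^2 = -81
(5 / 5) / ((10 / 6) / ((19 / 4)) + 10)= 0.10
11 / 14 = 0.79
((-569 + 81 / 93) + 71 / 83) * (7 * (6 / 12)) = -10217165 / 5146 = -1985.46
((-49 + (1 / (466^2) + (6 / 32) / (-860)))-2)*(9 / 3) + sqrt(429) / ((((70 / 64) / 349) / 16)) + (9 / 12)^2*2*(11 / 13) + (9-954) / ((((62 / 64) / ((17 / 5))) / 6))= -6036584420437203 / 301047705920 + 178688*sqrt(429) / 35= 85692.14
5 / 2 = 2.50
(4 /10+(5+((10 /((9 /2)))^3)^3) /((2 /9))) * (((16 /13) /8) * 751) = 1929963132030859 /2798036865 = 689756.15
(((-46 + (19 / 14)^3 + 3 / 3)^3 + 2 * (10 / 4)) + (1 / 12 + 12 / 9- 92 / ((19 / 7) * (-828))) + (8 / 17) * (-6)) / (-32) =2398.87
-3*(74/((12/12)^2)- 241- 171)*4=4056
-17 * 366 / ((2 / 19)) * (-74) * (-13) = -56862858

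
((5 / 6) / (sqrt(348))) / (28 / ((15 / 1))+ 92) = 25 * sqrt(87) / 489984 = 0.00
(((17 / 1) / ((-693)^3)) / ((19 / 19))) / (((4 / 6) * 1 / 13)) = -0.00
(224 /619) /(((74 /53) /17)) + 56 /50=3164084 /572575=5.53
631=631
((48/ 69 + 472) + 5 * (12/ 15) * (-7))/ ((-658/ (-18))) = 92052/ 7567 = 12.16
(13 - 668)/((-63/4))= 2620/63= 41.59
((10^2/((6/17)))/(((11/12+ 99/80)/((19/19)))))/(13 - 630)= -68000/318989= -0.21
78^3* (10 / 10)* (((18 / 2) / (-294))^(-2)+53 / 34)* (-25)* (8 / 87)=-574758048800 / 493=-1165837827.18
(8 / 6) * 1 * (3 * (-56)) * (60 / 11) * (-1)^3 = 13440 / 11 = 1221.82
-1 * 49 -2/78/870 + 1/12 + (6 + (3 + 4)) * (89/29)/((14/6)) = -15114269/475020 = -31.82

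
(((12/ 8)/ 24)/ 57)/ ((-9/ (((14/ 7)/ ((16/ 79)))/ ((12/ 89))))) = -7031/ 787968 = -0.01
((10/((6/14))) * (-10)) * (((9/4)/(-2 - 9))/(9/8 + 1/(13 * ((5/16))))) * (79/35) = 616200/7843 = 78.57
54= 54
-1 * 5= -5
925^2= 855625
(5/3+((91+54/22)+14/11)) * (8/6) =12724/99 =128.53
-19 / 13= -1.46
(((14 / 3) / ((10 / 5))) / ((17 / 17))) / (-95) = -7 / 285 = -0.02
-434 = -434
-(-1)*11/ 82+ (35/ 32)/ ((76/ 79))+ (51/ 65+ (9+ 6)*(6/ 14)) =384921939/ 45368960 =8.48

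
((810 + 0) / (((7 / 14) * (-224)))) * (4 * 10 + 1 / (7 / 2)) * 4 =-57105 / 49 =-1165.41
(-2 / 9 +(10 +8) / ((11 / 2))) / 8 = 151 / 396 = 0.38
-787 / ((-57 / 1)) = 787 / 57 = 13.81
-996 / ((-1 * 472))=249 / 118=2.11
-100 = -100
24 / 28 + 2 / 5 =44 / 35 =1.26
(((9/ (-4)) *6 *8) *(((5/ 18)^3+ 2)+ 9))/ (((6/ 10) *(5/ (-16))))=514216/ 81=6348.35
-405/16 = -25.31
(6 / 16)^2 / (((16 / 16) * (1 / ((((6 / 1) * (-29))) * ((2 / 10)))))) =-4.89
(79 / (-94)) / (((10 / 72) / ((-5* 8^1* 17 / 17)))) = 11376 / 47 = 242.04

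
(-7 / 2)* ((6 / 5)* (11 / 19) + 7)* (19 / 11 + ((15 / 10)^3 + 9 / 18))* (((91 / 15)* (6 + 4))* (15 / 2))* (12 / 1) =-688691913 / 836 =-823794.15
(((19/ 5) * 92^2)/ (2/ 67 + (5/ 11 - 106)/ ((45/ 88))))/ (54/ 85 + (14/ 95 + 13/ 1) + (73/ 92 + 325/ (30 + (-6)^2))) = -26414862635040/ 3305058338803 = -7.99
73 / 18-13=-8.94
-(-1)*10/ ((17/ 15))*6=900/ 17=52.94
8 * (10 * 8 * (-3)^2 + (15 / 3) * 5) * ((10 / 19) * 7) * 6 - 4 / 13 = 32541524 / 247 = 131747.06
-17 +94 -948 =-871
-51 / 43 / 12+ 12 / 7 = 1945 / 1204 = 1.62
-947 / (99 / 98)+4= -92410 / 99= -933.43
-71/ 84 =-0.85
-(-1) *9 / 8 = 9 / 8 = 1.12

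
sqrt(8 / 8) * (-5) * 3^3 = -135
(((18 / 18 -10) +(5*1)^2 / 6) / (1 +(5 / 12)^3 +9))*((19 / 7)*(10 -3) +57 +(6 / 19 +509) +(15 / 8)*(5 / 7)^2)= -4558685508 / 16204055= -281.33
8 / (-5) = -8 / 5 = -1.60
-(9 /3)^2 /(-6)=3 /2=1.50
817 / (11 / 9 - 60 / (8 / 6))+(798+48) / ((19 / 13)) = 4193505 / 7486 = 560.18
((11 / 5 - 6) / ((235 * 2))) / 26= -19 / 61100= -0.00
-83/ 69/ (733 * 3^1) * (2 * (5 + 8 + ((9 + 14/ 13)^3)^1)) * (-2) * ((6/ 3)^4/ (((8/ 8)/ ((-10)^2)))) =403119180800/ 111117669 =3627.86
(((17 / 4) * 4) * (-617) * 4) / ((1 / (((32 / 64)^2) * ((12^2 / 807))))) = -503472 / 269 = -1871.64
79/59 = 1.34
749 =749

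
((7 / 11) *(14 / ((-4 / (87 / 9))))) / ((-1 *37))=0.58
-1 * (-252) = 252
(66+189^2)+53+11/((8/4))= 71691/2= 35845.50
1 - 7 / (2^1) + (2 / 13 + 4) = 43 / 26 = 1.65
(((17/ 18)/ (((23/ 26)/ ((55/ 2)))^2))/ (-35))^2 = 3021217567225/ 4442755716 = 680.03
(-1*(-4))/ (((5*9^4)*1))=4/ 32805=0.00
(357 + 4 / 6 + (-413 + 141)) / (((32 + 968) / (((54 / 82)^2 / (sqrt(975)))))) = 20817 * sqrt(39) / 109265000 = 0.00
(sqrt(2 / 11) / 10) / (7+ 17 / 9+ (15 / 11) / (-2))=9*sqrt(22) / 8125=0.01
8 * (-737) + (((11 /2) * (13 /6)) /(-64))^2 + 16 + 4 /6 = -5879.30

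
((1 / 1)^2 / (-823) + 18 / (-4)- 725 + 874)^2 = 56570244025 / 2709316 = 20879.90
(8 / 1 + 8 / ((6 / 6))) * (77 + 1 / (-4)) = 1228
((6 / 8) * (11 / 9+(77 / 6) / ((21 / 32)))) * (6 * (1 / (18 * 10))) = 187 / 360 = 0.52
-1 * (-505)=505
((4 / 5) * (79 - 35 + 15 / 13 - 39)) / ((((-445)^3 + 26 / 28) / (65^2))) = -291200 / 1233695737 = -0.00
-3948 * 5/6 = -3290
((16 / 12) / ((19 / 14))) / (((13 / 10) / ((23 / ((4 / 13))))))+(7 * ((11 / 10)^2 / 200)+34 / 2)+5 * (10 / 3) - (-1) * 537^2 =109614496093 / 380000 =288459.20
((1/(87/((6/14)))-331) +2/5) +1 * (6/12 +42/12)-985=-1331269/1015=-1311.60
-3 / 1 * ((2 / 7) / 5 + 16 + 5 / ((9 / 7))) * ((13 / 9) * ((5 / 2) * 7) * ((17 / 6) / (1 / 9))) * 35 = -48599005 / 36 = -1349972.36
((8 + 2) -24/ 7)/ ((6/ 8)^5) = 47104/ 1701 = 27.69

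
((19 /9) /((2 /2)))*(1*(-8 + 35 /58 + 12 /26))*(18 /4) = -99351 /1508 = -65.88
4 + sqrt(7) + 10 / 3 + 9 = sqrt(7) + 49 / 3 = 18.98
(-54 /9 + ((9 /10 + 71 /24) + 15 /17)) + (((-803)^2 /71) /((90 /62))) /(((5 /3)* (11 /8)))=658729879 /241400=2728.79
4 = 4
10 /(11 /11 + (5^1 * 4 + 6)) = 10 /27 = 0.37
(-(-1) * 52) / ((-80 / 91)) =-59.15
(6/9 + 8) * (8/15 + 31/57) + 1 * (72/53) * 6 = 792406/45315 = 17.49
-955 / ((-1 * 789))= 955 / 789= 1.21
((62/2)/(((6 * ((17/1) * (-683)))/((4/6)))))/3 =-31/313497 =-0.00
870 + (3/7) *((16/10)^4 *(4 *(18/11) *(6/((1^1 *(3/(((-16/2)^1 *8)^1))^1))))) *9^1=-977347122/48125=-20308.51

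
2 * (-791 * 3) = -4746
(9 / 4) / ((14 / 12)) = 27 / 14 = 1.93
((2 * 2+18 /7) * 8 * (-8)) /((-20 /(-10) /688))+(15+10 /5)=-1012617 /7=-144659.57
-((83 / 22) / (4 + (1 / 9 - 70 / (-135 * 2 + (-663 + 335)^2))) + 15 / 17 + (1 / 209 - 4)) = 30961652663 / 14105367364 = 2.20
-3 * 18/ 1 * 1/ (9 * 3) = -2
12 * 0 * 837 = 0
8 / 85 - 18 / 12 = -1.41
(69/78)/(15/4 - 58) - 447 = -1261033/2821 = -447.02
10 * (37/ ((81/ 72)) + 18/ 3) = 3500/ 9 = 388.89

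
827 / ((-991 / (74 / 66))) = -30599 / 32703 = -0.94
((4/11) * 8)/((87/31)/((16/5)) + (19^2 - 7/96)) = 95232/11844019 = 0.01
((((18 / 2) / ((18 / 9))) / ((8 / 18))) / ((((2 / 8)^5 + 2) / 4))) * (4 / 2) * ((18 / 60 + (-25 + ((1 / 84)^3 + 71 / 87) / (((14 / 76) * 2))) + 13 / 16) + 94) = 696190360048 / 237783035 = 2927.84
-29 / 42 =-0.69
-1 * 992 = -992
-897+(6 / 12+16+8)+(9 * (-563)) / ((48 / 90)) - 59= -10432.12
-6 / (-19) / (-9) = -2 / 57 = -0.04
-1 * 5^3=-125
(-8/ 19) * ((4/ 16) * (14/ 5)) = -28/ 95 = -0.29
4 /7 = 0.57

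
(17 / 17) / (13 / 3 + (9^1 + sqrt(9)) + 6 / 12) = 6 / 101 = 0.06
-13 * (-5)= 65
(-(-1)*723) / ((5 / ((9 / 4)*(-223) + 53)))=-259557 / 4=-64889.25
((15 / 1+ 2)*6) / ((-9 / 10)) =-340 / 3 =-113.33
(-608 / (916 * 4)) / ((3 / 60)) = -760 / 229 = -3.32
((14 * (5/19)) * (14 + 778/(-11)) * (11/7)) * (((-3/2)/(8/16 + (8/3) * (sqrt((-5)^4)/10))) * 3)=168480/817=206.22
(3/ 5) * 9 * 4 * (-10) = -216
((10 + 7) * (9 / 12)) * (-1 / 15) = -17 / 20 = -0.85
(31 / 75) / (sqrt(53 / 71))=31 * sqrt(3763) / 3975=0.48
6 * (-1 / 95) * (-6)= 36 / 95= 0.38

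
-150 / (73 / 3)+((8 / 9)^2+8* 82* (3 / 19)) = 11033002 / 112347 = 98.20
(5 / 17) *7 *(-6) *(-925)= 194250 / 17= 11426.47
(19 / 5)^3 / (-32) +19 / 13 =-13167 / 52000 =-0.25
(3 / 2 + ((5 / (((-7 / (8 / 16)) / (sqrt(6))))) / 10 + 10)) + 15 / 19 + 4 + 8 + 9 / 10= 25.10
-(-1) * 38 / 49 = 38 / 49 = 0.78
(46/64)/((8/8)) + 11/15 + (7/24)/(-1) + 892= 428717/480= 893.16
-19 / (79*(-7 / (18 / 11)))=342 / 6083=0.06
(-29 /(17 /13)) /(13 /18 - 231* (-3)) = -6786 /212279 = -0.03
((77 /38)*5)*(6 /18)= 385 /114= 3.38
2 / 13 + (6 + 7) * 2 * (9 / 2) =117.15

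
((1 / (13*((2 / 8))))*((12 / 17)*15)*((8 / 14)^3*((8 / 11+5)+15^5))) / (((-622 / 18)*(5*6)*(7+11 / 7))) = -566051328 / 10895885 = -51.95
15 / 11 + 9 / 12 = 93 / 44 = 2.11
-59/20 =-2.95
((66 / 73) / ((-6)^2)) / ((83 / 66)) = 121 / 6059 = 0.02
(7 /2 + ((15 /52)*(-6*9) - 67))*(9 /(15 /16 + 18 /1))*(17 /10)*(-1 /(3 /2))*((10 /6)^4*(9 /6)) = 17476000 /35451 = 492.96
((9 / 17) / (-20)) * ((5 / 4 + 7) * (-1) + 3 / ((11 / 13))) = 1863 / 14960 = 0.12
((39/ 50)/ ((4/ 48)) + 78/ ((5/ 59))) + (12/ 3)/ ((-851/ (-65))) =19787144/ 21275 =930.07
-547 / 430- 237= -102457 / 430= -238.27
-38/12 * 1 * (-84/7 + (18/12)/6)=893/24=37.21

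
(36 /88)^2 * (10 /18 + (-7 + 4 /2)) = -90 /121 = -0.74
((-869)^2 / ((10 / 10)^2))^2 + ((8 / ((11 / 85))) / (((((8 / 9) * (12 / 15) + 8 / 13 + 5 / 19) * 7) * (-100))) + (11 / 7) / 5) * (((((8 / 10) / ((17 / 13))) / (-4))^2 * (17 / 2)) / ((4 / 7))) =1884224658701281309591 / 3304103000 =570268135921.09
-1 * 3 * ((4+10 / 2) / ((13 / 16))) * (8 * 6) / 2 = -10368 / 13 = -797.54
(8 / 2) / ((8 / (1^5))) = 1 / 2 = 0.50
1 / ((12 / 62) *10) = 31 / 60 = 0.52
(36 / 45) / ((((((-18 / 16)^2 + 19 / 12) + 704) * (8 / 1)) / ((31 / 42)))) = 496 / 4750025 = 0.00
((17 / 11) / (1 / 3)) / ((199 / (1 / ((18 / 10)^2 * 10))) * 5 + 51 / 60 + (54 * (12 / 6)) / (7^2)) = 49980 / 347558563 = 0.00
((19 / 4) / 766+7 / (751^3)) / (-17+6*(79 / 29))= -0.01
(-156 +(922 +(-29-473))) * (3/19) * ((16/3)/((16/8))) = 2112/19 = 111.16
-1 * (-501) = 501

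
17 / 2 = 8.50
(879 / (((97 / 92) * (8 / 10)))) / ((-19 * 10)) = -20217 / 3686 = -5.48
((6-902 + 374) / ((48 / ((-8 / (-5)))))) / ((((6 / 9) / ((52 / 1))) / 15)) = -20358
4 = 4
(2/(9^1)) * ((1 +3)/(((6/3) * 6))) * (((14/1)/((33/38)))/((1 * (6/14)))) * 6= 14896/891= 16.72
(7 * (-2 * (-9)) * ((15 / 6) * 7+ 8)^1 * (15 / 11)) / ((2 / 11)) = 48195 / 2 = 24097.50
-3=-3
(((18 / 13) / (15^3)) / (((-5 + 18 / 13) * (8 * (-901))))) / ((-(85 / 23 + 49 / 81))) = -621 / 169642082000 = -0.00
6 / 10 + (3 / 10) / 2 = 3 / 4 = 0.75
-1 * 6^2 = -36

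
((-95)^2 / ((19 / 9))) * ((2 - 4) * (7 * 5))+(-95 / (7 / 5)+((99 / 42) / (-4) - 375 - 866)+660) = -16794369 / 56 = -299899.45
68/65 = 1.05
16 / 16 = 1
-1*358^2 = -128164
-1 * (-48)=48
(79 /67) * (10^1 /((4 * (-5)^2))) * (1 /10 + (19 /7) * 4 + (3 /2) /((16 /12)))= 267257 /187600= 1.42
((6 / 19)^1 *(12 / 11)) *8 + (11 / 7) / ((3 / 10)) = 35086 / 4389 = 7.99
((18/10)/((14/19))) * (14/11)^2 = 2394/605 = 3.96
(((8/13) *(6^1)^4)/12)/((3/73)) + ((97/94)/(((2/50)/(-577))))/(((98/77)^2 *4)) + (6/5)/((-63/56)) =-9789272083/14370720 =-681.20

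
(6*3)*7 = 126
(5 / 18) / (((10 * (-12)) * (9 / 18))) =-1 / 216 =-0.00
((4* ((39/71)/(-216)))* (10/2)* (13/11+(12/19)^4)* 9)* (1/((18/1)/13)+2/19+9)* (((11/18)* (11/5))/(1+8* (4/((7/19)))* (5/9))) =-6467206855109/39277209527064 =-0.16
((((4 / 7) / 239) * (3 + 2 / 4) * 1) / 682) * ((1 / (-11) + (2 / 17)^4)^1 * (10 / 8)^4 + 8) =1829470463 / 19168168388864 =0.00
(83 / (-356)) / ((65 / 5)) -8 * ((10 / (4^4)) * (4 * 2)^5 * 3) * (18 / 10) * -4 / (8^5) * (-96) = -2999027 / 4628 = -648.02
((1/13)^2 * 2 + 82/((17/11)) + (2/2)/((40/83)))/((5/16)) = 176.47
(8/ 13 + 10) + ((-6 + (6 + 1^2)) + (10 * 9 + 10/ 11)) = 14661/ 143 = 102.52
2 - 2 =0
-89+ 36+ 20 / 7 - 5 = -386 / 7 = -55.14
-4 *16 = -64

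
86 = 86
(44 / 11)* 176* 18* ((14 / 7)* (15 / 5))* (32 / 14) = 1216512 / 7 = 173787.43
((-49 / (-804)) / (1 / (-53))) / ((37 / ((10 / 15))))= -2597 / 44622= -0.06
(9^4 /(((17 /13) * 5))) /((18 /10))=9477 /17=557.47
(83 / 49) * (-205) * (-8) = 2777.96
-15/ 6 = -5/ 2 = -2.50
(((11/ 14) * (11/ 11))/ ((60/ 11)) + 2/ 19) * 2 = 3979/ 7980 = 0.50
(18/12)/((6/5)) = 5/4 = 1.25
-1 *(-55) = 55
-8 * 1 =-8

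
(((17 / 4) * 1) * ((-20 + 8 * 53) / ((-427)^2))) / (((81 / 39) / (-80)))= -1785680 / 4922883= -0.36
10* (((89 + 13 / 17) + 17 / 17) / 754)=7715 / 6409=1.20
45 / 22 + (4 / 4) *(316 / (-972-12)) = 2333 / 1353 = 1.72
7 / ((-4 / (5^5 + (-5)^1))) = -5460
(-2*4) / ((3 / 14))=-112 / 3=-37.33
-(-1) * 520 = 520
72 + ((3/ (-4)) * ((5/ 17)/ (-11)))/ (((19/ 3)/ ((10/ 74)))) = 37860993/ 525844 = 72.00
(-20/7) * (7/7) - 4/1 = -48/7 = -6.86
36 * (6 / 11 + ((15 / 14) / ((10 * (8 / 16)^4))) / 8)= 2106 / 77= 27.35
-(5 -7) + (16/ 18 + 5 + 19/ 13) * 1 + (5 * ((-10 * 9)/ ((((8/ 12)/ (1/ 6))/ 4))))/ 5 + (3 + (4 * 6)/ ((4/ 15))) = 1445/ 117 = 12.35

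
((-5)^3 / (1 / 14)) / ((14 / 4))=-500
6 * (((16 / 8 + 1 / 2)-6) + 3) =-3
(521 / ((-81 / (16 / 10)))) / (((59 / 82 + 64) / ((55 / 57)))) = -3759536 / 24502419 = -0.15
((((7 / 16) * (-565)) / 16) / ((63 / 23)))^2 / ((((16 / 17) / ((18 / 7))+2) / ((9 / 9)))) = 2870790425 / 213516288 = 13.45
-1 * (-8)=8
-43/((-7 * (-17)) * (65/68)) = -172/455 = -0.38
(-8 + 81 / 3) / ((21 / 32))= 608 / 21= 28.95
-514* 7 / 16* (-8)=1799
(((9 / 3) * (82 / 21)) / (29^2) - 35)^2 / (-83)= -14.75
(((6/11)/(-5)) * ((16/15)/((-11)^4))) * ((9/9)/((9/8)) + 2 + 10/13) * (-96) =438272/157024725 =0.00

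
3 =3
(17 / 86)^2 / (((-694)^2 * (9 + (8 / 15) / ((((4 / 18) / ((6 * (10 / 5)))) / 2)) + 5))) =1445 / 1275260388448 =0.00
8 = 8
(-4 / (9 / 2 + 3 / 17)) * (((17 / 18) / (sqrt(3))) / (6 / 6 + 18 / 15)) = -5780 * sqrt(3) / 47223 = -0.21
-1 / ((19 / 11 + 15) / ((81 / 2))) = -891 / 368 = -2.42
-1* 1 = -1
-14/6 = -7/3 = -2.33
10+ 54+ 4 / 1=68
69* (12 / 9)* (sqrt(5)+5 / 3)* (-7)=-644* sqrt(5)-3220 / 3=-2513.36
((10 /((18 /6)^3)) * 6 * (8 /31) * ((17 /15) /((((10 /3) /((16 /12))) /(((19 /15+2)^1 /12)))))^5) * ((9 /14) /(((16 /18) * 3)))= 57296351374199 /14479691308593750000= 0.00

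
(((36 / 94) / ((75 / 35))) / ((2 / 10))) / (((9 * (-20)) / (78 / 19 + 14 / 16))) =-5299 / 214320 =-0.02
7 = 7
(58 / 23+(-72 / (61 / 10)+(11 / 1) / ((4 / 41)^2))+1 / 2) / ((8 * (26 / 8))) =25745745 / 583648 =44.11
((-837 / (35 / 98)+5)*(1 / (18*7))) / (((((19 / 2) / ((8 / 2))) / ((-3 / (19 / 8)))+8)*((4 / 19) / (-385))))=19550696 / 3525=5546.30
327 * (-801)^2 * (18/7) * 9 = 33988171374/7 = 4855453053.43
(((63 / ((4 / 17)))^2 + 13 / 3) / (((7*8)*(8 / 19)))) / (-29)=-65385289 / 623616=-104.85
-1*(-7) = 7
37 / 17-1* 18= -269 / 17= -15.82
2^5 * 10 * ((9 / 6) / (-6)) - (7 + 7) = -94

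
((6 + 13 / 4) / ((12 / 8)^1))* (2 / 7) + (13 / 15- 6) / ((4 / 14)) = -3403 / 210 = -16.20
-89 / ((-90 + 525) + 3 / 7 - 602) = 623 / 1166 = 0.53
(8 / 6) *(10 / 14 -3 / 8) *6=19 / 7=2.71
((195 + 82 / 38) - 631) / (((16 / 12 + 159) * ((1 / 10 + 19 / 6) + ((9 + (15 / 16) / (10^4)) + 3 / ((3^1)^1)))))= -2373984000 / 11639512651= -0.20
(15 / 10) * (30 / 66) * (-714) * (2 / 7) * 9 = -13770 / 11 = -1251.82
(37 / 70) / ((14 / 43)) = 1591 / 980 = 1.62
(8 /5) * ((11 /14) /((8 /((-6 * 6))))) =-198 /35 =-5.66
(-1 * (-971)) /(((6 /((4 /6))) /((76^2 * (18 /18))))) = 5608496 /9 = 623166.22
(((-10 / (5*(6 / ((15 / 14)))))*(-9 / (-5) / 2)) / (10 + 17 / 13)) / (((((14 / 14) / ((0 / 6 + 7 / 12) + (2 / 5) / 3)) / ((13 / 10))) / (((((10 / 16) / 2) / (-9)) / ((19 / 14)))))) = 7267 / 10725120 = 0.00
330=330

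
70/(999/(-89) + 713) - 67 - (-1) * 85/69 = -141502267/2154801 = -65.67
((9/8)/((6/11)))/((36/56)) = 77/24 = 3.21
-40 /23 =-1.74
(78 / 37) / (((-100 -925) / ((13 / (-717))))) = 338 / 9064075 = 0.00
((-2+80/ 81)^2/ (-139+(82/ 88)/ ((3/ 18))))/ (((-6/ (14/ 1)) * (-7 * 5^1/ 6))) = -0.00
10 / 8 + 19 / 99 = 571 / 396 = 1.44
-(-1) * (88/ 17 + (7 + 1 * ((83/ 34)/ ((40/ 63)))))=16.02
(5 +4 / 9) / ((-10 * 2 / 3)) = -49 / 60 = -0.82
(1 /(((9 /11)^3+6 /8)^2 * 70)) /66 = 644204 /5012099505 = 0.00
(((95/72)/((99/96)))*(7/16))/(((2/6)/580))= 96425/99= 973.99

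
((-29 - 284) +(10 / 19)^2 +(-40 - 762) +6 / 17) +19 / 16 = -109305621 / 98192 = -1113.18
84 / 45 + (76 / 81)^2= 90116 / 32805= 2.75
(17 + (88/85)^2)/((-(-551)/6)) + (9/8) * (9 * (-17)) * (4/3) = -1825700697/7961950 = -229.30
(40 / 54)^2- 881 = -641849 / 729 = -880.45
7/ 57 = 0.12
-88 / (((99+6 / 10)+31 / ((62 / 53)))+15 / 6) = -440 / 643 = -0.68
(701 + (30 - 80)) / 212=651 / 212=3.07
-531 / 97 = -5.47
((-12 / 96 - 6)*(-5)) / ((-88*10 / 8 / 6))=-147 / 88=-1.67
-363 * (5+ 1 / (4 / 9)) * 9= -23685.75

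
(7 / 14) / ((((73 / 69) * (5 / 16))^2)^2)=742756220928 / 17748900625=41.85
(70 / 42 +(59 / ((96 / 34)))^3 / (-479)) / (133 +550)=-920737747 / 36180946944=-0.03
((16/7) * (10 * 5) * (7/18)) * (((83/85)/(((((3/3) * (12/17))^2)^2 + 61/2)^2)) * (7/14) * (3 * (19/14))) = 51768326985680/554002992480189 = 0.09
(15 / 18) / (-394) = -5 / 2364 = -0.00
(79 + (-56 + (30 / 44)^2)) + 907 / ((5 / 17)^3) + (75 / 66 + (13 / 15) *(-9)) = 2157764519 / 60500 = 35665.53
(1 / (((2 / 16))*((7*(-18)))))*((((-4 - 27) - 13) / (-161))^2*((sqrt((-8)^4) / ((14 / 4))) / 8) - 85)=20522692 / 3810387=5.39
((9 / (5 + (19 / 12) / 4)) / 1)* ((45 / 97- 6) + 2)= -21168 / 3589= -5.90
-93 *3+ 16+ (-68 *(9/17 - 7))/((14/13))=1019/7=145.57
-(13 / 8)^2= -169 / 64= -2.64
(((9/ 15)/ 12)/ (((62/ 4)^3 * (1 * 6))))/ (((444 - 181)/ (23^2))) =529/ 117525495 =0.00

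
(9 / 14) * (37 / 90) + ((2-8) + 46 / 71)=-50573 / 9940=-5.09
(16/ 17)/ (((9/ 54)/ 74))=417.88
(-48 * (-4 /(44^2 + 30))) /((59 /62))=5952 /57997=0.10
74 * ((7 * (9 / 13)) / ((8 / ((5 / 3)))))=3885 / 52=74.71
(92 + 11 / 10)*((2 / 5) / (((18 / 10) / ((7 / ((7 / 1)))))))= 931 / 45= 20.69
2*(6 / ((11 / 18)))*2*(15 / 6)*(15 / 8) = 2025 / 11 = 184.09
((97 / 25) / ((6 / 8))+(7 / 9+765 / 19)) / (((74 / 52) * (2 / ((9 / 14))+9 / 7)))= 35957012 / 4868275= 7.39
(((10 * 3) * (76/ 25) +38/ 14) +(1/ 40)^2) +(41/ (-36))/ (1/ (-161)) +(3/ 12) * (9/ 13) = 363569299/ 1310400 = 277.45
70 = 70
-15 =-15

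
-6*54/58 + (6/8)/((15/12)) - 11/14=-11717/2030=-5.77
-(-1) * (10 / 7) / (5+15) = 0.07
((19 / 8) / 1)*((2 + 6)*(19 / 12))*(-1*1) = -361 / 12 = -30.08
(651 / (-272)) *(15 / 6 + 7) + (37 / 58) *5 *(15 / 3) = -107101 / 15776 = -6.79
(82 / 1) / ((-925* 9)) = -82 / 8325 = -0.01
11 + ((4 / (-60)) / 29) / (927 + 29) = 4574459 / 415860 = 11.00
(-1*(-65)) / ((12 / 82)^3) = 20740.12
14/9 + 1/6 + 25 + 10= 661/18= 36.72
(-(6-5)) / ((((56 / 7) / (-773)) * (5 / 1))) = 773 / 40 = 19.32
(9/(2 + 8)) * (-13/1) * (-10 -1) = 1287/10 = 128.70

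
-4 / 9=-0.44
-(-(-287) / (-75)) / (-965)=-287 / 72375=-0.00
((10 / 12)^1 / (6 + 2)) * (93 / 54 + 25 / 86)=3895 / 18576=0.21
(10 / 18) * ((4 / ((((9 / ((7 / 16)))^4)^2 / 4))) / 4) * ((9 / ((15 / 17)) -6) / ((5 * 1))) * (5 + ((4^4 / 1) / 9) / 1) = 12146435707 / 6239843737707479040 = 0.00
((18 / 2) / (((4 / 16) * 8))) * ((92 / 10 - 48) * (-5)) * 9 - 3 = 7854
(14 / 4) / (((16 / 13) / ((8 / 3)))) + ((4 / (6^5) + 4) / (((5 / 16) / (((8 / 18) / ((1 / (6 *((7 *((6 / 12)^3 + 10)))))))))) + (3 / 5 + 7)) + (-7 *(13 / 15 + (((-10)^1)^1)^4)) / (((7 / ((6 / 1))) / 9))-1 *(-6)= -96769099 / 180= -537606.11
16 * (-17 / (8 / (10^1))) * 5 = -1700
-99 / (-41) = 99 / 41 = 2.41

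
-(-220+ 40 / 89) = 19540 / 89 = 219.55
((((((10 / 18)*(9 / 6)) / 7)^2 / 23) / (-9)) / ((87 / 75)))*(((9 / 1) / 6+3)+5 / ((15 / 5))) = -23125 / 63535752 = -0.00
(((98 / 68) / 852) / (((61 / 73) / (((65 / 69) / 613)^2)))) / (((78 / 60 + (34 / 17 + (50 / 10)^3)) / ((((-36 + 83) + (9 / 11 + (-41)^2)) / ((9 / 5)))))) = 798334980625 / 22307804161597042308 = 0.00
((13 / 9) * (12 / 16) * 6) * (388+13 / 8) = 40521 / 16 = 2532.56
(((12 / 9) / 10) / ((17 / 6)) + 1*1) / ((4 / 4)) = 89 / 85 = 1.05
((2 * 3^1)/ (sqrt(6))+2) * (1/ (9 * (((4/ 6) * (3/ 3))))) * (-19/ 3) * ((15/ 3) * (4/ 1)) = -190 * sqrt(6)/ 9 - 380/ 9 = -93.93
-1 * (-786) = 786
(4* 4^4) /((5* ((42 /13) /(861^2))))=234963456 /5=46992691.20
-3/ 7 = -0.43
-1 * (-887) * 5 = 4435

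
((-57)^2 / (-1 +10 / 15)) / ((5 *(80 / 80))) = -9747 / 5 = -1949.40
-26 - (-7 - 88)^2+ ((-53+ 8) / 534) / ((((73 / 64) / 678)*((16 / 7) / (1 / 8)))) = -9053.74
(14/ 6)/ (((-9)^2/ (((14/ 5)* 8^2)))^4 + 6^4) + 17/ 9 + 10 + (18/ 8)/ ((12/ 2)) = 245897564605472897/ 20047594533456024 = 12.27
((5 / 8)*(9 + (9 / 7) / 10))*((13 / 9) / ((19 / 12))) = 5.20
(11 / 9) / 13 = 11 / 117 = 0.09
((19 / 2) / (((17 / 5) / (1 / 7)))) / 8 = 0.05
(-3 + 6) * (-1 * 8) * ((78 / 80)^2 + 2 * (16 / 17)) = -231171 / 3400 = -67.99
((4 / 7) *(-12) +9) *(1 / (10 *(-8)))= -3 / 112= -0.03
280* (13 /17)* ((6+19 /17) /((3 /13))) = 5725720 /867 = 6604.06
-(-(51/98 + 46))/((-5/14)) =-4559/35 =-130.26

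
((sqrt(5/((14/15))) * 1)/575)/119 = sqrt(42)/191590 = 0.00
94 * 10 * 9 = 8460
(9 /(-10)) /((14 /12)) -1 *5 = -202 /35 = -5.77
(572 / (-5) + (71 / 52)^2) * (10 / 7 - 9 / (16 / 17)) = 1386071013 / 1514240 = 915.36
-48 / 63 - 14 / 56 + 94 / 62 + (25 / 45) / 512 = 505277 / 999936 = 0.51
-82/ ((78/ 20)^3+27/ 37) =-3034000/ 2221803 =-1.37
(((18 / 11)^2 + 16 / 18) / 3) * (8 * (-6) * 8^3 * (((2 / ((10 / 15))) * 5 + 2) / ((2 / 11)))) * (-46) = 12440731648 / 99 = 125663956.04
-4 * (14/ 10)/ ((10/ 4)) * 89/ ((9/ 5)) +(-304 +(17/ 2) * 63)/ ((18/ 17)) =6473/ 60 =107.88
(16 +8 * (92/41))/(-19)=-1392/779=-1.79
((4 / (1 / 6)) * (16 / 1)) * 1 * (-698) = -268032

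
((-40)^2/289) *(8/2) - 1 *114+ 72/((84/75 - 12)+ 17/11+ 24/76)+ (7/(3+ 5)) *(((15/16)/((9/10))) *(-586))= -828817297393/1307380512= -633.95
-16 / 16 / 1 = -1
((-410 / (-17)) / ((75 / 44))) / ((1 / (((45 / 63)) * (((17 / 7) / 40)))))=451 / 735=0.61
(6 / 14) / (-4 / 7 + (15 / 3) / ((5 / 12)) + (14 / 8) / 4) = 16 / 443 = 0.04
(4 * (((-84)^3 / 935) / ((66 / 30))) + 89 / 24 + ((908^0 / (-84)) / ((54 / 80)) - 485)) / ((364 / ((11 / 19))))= -15244902859 / 5866372512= -2.60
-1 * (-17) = 17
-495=-495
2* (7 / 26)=7 / 13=0.54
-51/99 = -0.52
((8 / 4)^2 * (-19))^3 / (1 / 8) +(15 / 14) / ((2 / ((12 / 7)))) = -172078547 / 49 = -3511807.08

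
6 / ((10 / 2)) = 6 / 5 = 1.20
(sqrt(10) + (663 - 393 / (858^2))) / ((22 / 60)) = 30 * sqrt(10) / 11 + 813460565 / 449878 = 1816.80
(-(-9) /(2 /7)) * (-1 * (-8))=252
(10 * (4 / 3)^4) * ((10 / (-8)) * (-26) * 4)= 332800 / 81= 4108.64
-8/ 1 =-8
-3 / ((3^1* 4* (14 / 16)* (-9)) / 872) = 1744 / 63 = 27.68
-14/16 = -0.88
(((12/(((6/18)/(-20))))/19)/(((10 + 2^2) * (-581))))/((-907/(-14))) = 720/10012373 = 0.00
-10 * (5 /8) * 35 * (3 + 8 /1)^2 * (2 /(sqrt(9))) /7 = -15125 /6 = -2520.83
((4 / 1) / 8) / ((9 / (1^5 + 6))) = 7 / 18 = 0.39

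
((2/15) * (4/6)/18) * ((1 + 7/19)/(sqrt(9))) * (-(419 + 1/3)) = -65416/69255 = -0.94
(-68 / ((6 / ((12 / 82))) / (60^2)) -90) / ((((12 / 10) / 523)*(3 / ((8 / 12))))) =-72200150 / 123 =-586993.09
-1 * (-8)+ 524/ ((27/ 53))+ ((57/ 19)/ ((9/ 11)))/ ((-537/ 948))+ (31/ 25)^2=3116249513/ 3020625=1031.66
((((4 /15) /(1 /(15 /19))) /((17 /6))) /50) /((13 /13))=12 /8075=0.00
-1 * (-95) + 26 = 121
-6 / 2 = -3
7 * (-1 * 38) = -266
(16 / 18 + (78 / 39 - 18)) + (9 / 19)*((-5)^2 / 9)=-2359 / 171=-13.80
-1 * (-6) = 6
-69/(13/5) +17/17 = -332/13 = -25.54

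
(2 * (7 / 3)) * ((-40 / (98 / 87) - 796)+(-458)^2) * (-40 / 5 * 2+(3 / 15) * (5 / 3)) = -320781016 / 21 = -15275286.48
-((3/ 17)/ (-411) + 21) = -48908/ 2329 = -21.00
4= 4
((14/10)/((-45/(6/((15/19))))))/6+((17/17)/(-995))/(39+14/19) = -3999082/101415375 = -0.04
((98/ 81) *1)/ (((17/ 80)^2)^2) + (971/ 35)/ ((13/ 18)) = 1944648583078/ 3078166455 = 631.76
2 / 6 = 1 / 3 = 0.33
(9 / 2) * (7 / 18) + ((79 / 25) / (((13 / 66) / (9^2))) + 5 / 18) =15227749 / 11700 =1301.52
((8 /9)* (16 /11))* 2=256 /99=2.59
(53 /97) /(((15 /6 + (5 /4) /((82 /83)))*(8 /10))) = 4346 /23959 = 0.18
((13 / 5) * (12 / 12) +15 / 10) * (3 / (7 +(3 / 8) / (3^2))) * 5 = 1476 / 169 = 8.73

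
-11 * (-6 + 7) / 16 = -11 / 16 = -0.69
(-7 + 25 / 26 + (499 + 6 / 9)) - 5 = 38113 / 78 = 488.63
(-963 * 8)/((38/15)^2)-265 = -529015/361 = -1465.42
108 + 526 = 634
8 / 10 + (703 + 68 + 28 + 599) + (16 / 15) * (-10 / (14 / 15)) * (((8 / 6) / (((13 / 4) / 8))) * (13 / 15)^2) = 1295242 / 945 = 1370.63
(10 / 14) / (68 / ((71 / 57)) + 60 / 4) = 355 / 34587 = 0.01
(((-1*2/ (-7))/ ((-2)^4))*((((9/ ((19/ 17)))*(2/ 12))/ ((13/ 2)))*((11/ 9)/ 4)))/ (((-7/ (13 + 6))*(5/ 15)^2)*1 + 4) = 561/ 1971424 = 0.00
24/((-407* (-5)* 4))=6/2035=0.00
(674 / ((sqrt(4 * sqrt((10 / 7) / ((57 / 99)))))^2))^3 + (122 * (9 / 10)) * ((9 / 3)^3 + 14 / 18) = 3050 + 5090276149 * sqrt(43890) / 871200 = 1227120.04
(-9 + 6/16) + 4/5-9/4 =-403/40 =-10.08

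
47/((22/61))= 130.32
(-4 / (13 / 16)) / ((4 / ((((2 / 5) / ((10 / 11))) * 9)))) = -1584 / 325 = -4.87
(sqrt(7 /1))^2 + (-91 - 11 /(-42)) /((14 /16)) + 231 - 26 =15920 /147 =108.30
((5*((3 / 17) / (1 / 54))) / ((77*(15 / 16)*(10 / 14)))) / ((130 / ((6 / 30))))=432 / 303875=0.00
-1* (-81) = 81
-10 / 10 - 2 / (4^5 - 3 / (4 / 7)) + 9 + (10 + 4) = 89642 / 4075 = 22.00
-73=-73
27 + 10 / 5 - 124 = -95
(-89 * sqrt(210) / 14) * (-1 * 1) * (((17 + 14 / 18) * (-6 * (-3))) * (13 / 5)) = 37024 * sqrt(210) / 7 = 76646.96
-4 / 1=-4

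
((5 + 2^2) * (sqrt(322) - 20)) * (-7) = 1260 - 63 * sqrt(322) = 129.51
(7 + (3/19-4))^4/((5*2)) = 1296000/130321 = 9.94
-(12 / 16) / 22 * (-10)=15 / 44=0.34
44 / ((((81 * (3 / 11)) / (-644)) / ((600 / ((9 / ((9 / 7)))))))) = -8905600 / 81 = -109945.68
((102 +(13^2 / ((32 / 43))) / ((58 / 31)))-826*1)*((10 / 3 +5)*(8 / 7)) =-3994525 / 696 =-5739.26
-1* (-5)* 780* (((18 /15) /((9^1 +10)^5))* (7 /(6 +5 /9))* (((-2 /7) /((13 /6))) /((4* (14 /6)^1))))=-29160 /1022628887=-0.00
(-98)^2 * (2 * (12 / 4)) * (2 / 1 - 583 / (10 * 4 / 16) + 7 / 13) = -863956632 / 65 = -13291640.49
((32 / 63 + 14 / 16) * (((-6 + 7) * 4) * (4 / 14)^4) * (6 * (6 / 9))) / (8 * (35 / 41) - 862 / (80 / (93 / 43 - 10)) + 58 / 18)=1572878080 / 1008010295761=0.00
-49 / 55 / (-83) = 49 / 4565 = 0.01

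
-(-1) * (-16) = -16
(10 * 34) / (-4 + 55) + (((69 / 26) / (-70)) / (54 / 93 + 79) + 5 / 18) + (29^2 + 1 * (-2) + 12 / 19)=649983553361 / 767779740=846.58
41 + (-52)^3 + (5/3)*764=-417881/3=-139293.67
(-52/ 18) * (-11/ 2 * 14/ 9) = 2002/ 81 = 24.72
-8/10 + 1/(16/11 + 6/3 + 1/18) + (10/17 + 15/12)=62531/47260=1.32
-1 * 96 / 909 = -0.11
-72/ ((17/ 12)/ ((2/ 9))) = -192/ 17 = -11.29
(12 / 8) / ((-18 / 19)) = -19 / 12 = -1.58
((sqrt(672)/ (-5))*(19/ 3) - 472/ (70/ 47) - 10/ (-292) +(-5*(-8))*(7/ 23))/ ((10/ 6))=-107436333/ 587650 - 76*sqrt(42)/ 25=-202.53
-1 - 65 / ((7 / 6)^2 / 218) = -510169 / 49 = -10411.61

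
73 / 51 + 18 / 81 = 253 / 153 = 1.65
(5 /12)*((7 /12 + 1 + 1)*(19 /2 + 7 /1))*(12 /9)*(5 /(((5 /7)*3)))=55.25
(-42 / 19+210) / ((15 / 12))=15792 / 95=166.23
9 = 9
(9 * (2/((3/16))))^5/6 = 1358954496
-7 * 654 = -4578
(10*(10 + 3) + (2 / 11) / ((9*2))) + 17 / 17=131.01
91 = 91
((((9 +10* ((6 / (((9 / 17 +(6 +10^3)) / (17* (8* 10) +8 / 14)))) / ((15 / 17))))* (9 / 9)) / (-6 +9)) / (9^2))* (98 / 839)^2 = 0.01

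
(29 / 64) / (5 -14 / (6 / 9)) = -29 / 1024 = -0.03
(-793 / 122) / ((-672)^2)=-13 / 903168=-0.00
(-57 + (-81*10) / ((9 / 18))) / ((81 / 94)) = -52546 / 27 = -1946.15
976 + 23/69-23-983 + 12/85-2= -8039/255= -31.53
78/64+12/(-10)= 3/160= 0.02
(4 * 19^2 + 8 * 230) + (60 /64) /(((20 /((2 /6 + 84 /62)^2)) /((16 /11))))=416606617 /126852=3284.19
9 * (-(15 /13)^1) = -135 /13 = -10.38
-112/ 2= -56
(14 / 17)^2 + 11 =3375 / 289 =11.68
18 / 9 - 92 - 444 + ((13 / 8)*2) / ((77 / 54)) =-81885 / 154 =-531.72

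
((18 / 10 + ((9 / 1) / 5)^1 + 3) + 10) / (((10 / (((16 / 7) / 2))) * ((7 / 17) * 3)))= 5644 / 3675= 1.54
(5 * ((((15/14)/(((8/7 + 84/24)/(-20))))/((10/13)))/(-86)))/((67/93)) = 1395/2881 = 0.48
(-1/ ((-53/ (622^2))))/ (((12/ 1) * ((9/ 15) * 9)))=483605/ 4293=112.65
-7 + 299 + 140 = 432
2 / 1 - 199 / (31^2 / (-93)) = 659 / 31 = 21.26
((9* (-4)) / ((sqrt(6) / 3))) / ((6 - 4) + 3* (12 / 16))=-72* sqrt(6) / 17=-10.37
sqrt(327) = 18.08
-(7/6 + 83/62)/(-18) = 233/1674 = 0.14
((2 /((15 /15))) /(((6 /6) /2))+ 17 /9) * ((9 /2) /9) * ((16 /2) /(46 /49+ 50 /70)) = 10388 /729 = 14.25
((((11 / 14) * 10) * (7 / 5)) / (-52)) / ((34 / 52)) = -11 / 34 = -0.32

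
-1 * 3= -3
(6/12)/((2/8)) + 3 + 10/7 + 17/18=929/126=7.37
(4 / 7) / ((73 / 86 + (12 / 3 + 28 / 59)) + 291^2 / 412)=4180976 / 1542799741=0.00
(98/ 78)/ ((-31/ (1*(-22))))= 1078/ 1209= 0.89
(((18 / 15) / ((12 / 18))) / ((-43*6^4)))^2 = 1 / 958521600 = 0.00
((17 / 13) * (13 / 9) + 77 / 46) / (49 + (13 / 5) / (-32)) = 118000 / 1620189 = 0.07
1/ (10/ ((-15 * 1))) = -3/ 2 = -1.50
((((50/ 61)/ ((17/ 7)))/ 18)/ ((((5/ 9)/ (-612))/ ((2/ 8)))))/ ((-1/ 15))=4725/ 61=77.46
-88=-88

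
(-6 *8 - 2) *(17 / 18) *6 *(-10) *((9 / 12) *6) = 12750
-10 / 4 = -5 / 2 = -2.50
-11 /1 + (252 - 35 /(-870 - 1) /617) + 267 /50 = 6619243769 /26870350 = 246.34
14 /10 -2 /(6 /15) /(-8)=81 /40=2.02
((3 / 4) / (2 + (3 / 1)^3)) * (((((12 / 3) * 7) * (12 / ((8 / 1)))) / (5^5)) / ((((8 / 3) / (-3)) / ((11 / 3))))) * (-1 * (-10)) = -2079 / 145000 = -0.01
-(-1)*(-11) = -11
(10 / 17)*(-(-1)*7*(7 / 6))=245 / 51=4.80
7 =7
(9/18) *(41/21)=41/42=0.98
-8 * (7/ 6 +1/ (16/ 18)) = -55/ 3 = -18.33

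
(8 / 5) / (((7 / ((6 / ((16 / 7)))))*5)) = 3 / 25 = 0.12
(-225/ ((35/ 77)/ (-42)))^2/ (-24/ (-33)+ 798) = 2377232550/ 4393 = 541141.03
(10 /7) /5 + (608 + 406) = 7100 /7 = 1014.29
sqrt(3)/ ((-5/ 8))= -8 * sqrt(3)/ 5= -2.77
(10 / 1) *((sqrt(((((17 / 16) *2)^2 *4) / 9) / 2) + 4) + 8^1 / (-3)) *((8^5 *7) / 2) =2437120 *sqrt(2) / 3 + 4587520 / 3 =2678042.72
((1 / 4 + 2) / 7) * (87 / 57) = 261 / 532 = 0.49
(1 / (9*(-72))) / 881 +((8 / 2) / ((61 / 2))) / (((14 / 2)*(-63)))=-510445 / 1706384232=-0.00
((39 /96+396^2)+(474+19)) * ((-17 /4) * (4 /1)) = -85576317 /32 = -2674259.91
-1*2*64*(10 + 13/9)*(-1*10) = 131840/9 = 14648.89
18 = 18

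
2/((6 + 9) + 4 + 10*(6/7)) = 14/193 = 0.07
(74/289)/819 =74/236691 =0.00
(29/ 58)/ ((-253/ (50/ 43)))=-25/ 10879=-0.00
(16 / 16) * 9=9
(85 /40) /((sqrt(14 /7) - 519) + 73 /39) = -1671423 /406745182 - 25857 * sqrt(2) /3253961456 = -0.00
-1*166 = -166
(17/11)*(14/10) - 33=-1696/55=-30.84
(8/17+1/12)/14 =113/2856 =0.04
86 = 86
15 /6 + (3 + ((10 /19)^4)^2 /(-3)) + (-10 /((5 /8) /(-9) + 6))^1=165860994473611 /43511888511042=3.81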